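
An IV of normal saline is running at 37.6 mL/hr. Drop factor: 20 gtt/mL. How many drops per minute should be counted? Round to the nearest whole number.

37.6 mL/hr ÷ 60 min/hr = 0.6266667 mL/min
0.6266667 mL/min × 20 gtt/mL = 12.53333 gtt/min

13 gtt/min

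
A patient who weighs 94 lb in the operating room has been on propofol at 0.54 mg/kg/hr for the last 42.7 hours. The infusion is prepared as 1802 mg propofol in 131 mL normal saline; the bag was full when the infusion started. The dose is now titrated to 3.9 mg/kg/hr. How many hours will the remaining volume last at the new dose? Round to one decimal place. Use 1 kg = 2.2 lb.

4.9 hours

Initial rate:
Weight = 94 lb ÷ 2.2 lb/kg = 42.72727 kg
Dose = 0.54 mg/kg/hr × 42.72727 kg = 23.07273 mg/hr
Concentration = 1802 mg ÷ 131 mL = 13.75573 mg/mL
Rate = 23.07273 mg/hr ÷ 13.75573 mg/mL = 1.677318 mL/hr
Volume infused so far = 1.677318 mL/hr × 42.7 hr = 71.62148 mL
Volume remaining = 131 − 71.62148 = 59.37852 mL
New rate:
Dose = 3.9 mg/kg/hr × 42.72727 kg = 166.6364 mg/hr
Rate = 166.6364 mg/hr ÷ 13.75573 mg/mL = 12.11396 mL/hr
Time remaining = 59.37852 mL ÷ 12.11396 mL/hr = 4.901658 hr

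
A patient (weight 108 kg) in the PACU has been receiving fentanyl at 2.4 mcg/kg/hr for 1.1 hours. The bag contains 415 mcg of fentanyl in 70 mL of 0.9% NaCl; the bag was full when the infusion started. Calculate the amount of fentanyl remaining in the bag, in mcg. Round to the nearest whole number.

130 mcg

Dose = 2.4 mcg/kg/hr × 108 kg = 259.2 mcg/hr
Concentration = 415 mcg ÷ 70 mL = 5.928571 mcg/mL
Rate = 259.2 mcg/hr ÷ 5.928571 mcg/mL = 43.72048 mL/hr
Volume infused = 43.72048 mL/hr × 1.1 hr = 48.09253 mL
Volume remaining = 70 − 48.09253 = 21.90747 mL
Drug remaining = 21.90747 mL × 5.928571 mcg/mL = 129.88 mcg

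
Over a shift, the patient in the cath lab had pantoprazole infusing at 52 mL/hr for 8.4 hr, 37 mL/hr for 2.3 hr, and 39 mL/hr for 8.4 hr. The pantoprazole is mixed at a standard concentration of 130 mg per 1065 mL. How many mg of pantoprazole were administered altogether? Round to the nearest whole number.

Concentration = 130 mg ÷ 1065 mL = 0.1220657 mg/mL
Stage 1: 52 mL/hr × 8.4 hr = 436.8 mL → 436.8 mL × 0.1220657 mg/mL = 53.31831 mg
Stage 2: 37 mL/hr × 2.3 hr = 85.1 mL → 85.1 mL × 0.1220657 mg/mL = 10.38779 mg
Stage 3: 39 mL/hr × 8.4 hr = 327.6 mL → 327.6 mL × 0.1220657 mg/mL = 39.98873 mg
Total = 53.31831 + 10.38779 + 39.98873 = 103.6948 mg

104 mg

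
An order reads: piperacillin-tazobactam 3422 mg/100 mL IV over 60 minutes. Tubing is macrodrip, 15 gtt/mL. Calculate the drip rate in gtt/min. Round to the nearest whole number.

25 gtt/min

100 mL ÷ (60 min) = 1.666667 mL/min
1.666667 mL/min × 15 gtt/mL = 25 gtt/min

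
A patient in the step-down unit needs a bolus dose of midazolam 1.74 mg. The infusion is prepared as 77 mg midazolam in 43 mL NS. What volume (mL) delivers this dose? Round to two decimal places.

0.97 mL

Concentration = 77 mg ÷ 43 mL = 1.790698 mg/mL
Volume = 1.74 mg ÷ 1.790698 mg/mL = 0.9716883 mL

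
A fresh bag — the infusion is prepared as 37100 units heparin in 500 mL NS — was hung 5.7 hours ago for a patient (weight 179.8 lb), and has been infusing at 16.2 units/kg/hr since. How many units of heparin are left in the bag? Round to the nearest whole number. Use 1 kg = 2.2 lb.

Weight = 179.8 lb ÷ 2.2 lb/kg = 81.72727 kg
Dose = 16.2 units/kg/hr × 81.72727 kg = 1323.982 units/hr
Concentration = 37100 units ÷ 500 mL = 74.2 units/mL
Rate = 1323.982 units/hr ÷ 74.2 units/mL = 17.84342 mL/hr
Volume infused = 17.84342 mL/hr × 5.7 hr = 101.7075 mL
Volume remaining = 500 − 101.7075 = 398.2925 mL
Drug remaining = 398.2925 mL × 74.2 units/mL = 29553.3 units

29553 units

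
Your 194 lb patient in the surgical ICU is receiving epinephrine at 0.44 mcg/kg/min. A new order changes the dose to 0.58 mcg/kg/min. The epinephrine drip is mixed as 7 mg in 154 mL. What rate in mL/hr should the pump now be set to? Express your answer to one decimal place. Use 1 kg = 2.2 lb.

Weight = 194 lb ÷ 2.2 lb/kg = 88.18182 kg
Dose = 0.58 mcg/kg/min × 88.18182 kg = 51.14545 mcg/min
51.14545 mcg/min × 60 min/hr = 3068.727 mcg/hr
Concentration = 7 mg ÷ 154 mL = 0.04545455 mg/mL = 45.45455 mcg/mL
Rate = 3068.727 mcg/hr ÷ 45.45455 mcg/mL = 67.512 mL/hr

67.5 mL/hr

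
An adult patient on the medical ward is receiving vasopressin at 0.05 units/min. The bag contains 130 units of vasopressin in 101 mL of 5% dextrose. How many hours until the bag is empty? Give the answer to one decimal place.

0.05 units/min × 60 min/hr = 3 units/hr
Concentration = 130 units ÷ 101 mL = 1.287129 units/mL
Rate = 3 units/hr ÷ 1.287129 units/mL = 2.330769 mL/hr
Duration = 101 mL ÷ 2.330769 mL/hr = 43.33333 hr

43.3 hours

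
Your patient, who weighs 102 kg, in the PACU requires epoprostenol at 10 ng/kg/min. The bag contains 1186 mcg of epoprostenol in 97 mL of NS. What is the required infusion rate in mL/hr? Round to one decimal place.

Dose = 10 ng/kg/min × 102 kg = 1020 ng/min
1020 ng/min × 60 min/hr = 61200 ng/hr
Concentration = 1186 mcg ÷ 97 mL = 12.2268 mcg/mL = 12226.8 ng/mL
Rate = 61200 ng/hr ÷ 12226.8 ng/mL = 5.005396 mL/hr

5.0 mL/hr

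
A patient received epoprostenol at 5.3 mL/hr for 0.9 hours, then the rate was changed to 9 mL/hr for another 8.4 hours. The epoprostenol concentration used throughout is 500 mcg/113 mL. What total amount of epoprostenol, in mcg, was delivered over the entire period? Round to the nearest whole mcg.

Concentration = 500 mcg ÷ 113 mL = 4.424779 mcg/mL
Stage 1: 5.3 mL/hr × 0.9 hr = 4.77 mL → 4.77 mL × 4.424779 mcg/mL = 21.10619 mcg
Stage 2: 9 mL/hr × 8.4 hr = 75.6 mL → 75.6 mL × 4.424779 mcg/mL = 334.5133 mcg
Total = 21.10619 + 334.5133 = 355.6195 mcg

356 mcg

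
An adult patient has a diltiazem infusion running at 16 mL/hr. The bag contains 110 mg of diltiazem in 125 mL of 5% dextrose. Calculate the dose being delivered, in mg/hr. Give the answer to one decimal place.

14.1 mg/hr

Concentration = 110 mg ÷ 125 mL = 0.88 mg/mL
Drug rate = 16 mL/hr × 0.88 mg/mL = 14.08 mg/hr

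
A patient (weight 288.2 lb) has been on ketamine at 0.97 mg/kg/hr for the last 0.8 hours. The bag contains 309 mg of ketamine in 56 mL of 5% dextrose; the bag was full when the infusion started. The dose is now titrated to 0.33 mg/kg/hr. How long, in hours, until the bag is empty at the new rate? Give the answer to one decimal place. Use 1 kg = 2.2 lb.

Initial rate:
Weight = 288.2 lb ÷ 2.2 lb/kg = 131 kg
Dose = 0.97 mg/kg/hr × 131 kg = 127.07 mg/hr
Concentration = 309 mg ÷ 56 mL = 5.517857 mg/mL
Rate = 127.07 mg/hr ÷ 5.517857 mg/mL = 23.02887 mL/hr
Volume infused so far = 23.02887 mL/hr × 0.8 hr = 18.42309 mL
Volume remaining = 56 − 18.42309 = 37.57691 mL
New rate:
Dose = 0.33 mg/kg/hr × 131 kg = 43.23 mg/hr
Rate = 43.23 mg/hr ÷ 5.517857 mg/mL = 7.834563 mL/hr
Time remaining = 37.57691 mL ÷ 7.834563 mL/hr = 4.796299 hr

4.8 hours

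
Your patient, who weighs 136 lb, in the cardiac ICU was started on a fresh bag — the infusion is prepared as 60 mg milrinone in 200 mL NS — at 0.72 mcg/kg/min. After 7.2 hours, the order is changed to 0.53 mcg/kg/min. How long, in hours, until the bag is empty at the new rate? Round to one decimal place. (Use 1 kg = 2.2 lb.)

20.7 hours

Initial rate:
Weight = 136 lb ÷ 2.2 lb/kg = 61.81818 kg
Dose = 0.72 mcg/kg/min × 61.81818 kg = 44.50909 mcg/min
44.50909 mcg/min × 60 min/hr = 2670.545 mcg/hr
Concentration = 60 mg ÷ 200 mL = 0.3 mg/mL = 300 mcg/mL
Rate = 2670.545 mcg/hr ÷ 300 mcg/mL = 8.901818 mL/hr
Volume infused so far = 8.901818 mL/hr × 7.2 hr = 64.09309 mL
Volume remaining = 200 − 64.09309 = 135.9069 mL
New rate:
Dose = 0.53 mcg/kg/min × 61.81818 kg = 32.76364 mcg/min
32.76364 mcg/min × 60 min/hr = 1965.818 mcg/hr
Rate = 1965.818 mcg/hr ÷ 300 mcg/mL = 6.552727 mL/hr
Time remaining = 135.9069 mL ÷ 6.552727 mL/hr = 20.74051 hr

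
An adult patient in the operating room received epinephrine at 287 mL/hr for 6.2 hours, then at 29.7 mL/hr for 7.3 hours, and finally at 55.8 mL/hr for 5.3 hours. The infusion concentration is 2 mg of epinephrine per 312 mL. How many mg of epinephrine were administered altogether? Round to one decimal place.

Concentration = 2 mg ÷ 312 mL = 0.006410256 mg/mL
Stage 1: 287 mL/hr × 6.2 hr = 1779.4 mL → 1779.4 mL × 0.006410256 mg/mL = 11.40641 mg
Stage 2: 29.7 mL/hr × 7.3 hr = 216.81 mL → 216.81 mL × 0.006410256 mg/mL = 1.389808 mg
Stage 3: 55.8 mL/hr × 5.3 hr = 295.74 mL → 295.74 mL × 0.006410256 mg/mL = 1.895769 mg
Total = 11.40641 + 1.389808 + 1.895769 = 14.69199 mg

14.7 mg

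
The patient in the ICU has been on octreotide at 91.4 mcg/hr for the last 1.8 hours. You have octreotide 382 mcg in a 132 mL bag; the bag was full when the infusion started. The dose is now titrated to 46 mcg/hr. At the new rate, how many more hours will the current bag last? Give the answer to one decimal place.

Initial rate:
Concentration = 382 mcg ÷ 132 mL = 2.893939 mcg/mL
Rate = 91.4 mcg/hr ÷ 2.893939 mcg/mL = 31.58325 mL/hr
Volume infused so far = 31.58325 mL/hr × 1.8 hr = 56.84984 mL
Volume remaining = 132 − 56.84984 = 75.15016 mL
New rate:
Rate = 46 mcg/hr ÷ 2.893939 mcg/mL = 15.89529 mL/hr
Time remaining = 75.15016 mL ÷ 15.89529 mL/hr = 4.727826 hr

4.7 hours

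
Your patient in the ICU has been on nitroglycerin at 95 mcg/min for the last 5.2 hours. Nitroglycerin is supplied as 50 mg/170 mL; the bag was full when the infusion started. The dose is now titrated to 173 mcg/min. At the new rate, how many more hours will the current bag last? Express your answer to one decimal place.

Initial rate:
95 mcg/min × 60 min/hr = 5700 mcg/hr
Concentration = 50 mg ÷ 170 mL = 0.2941176 mg/mL = 294.1176 mcg/mL
Rate = 5700 mcg/hr ÷ 294.1176 mcg/mL = 19.38 mL/hr
Volume infused so far = 19.38 mL/hr × 5.2 hr = 100.776 mL
Volume remaining = 170 − 100.776 = 69.224 mL
New rate:
173 mcg/min × 60 min/hr = 10380 mcg/hr
Rate = 10380 mcg/hr ÷ 294.1176 mcg/mL = 35.292 mL/hr
Time remaining = 69.224 mL ÷ 35.292 mL/hr = 1.961464 hr

2.0 hours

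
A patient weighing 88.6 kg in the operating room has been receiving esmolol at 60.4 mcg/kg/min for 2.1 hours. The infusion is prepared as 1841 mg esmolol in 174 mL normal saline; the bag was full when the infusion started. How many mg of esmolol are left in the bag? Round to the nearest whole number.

Dose = 60.4 mcg/kg/min × 88.6 kg = 5351.44 mcg/min
5351.44 mcg/min × 60 min/hr = 321086.4 mcg/hr
Concentration = 1841 mg ÷ 174 mL = 10.58046 mg/mL = 10580.46 mcg/mL
Rate = 321086.4 mcg/hr ÷ 10580.46 mcg/mL = 30.34711 mL/hr
Volume infused = 30.34711 mL/hr × 2.1 hr = 63.72894 mL
Volume remaining = 174 − 63.72894 = 110.2711 mL
Drug remaining = 110.2711 mL × 10580.46 mcg/mL = 1166719 mcg = 1166.719 mg

1167 mg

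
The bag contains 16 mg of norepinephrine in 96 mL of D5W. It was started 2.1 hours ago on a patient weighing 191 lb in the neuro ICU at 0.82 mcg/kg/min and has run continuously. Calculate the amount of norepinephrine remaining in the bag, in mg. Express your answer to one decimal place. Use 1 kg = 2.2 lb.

Weight = 191 lb ÷ 2.2 lb/kg = 86.81818 kg
Dose = 0.82 mcg/kg/min × 86.81818 kg = 71.19091 mcg/min
71.19091 mcg/min × 60 min/hr = 4271.455 mcg/hr
Concentration = 16 mg ÷ 96 mL = 0.1666667 mg/mL = 166.6667 mcg/mL
Rate = 4271.455 mcg/hr ÷ 166.6667 mcg/mL = 25.62873 mL/hr
Volume infused = 25.62873 mL/hr × 2.1 hr = 53.82033 mL
Volume remaining = 96 − 53.82033 = 42.17967 mL
Drug remaining = 42.17967 mL × 166.6667 mcg/mL = 7029.945 mcg = 7.029945 mg

7.0 mg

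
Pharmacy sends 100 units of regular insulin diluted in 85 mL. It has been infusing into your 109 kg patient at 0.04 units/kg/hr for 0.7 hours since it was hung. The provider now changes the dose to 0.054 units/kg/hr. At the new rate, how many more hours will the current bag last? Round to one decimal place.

16.5 hours

Initial rate:
Dose = 0.04 units/kg/hr × 109 kg = 4.36 units/hr
Concentration = 100 units ÷ 85 mL = 1.176471 units/mL
Rate = 4.36 units/hr ÷ 1.176471 units/mL = 3.706 mL/hr
Volume infused so far = 3.706 mL/hr × 0.7 hr = 2.5942 mL
Volume remaining = 85 − 2.5942 = 82.4058 mL
New rate:
Dose = 0.054 units/kg/hr × 109 kg = 5.886 units/hr
Rate = 5.886 units/hr ÷ 1.176471 units/mL = 5.0031 mL/hr
Time remaining = 82.4058 mL ÷ 5.0031 mL/hr = 16.47095 hr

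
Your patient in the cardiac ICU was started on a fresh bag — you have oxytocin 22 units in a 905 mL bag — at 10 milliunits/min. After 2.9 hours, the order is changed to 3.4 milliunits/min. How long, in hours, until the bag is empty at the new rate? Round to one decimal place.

Initial rate:
10 milliunits/min × 60 min/hr = 600 milliunits/hr
Concentration = 22 units ÷ 905 mL = 0.02430939 units/mL = 24.30939 milliunits/mL
Rate = 600 milliunits/hr ÷ 24.30939 milliunits/mL = 24.68182 mL/hr
Volume infused so far = 24.68182 mL/hr × 2.9 hr = 71.57727 mL
Volume remaining = 905 − 71.57727 = 833.4227 mL
New rate:
3.4 milliunits/min × 60 min/hr = 204 milliunits/hr
Rate = 204 milliunits/hr ÷ 24.30939 milliunits/mL = 8.391818 mL/hr
Time remaining = 833.4227 mL ÷ 8.391818 mL/hr = 99.31373 hr

99.3 hours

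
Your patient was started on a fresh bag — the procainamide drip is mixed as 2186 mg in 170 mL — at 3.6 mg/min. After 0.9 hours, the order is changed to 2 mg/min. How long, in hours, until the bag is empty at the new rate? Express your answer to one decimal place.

Initial rate:
3.6 mg/min × 60 min/hr = 216 mg/hr
Concentration = 2186 mg ÷ 170 mL = 12.85882 mg/mL
Rate = 216 mg/hr ÷ 12.85882 mg/mL = 16.7978 mL/hr
Volume infused so far = 16.7978 mL/hr × 0.9 hr = 15.11802 mL
Volume remaining = 170 − 15.11802 = 154.882 mL
New rate:
2 mg/min × 60 min/hr = 120 mg/hr
Rate = 120 mg/hr ÷ 12.85882 mg/mL = 9.332113 mL/hr
Time remaining = 154.882 mL ÷ 9.332113 mL/hr = 16.59667 hr

16.6 hours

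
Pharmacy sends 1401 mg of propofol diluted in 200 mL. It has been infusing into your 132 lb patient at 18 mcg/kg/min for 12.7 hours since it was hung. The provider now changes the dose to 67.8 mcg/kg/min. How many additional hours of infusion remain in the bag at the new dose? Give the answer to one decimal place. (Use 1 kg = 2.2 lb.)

2.4 hours

Initial rate:
Weight = 132 lb ÷ 2.2 lb/kg = 60 kg
Dose = 18 mcg/kg/min × 60 kg = 1080 mcg/min
1080 mcg/min × 60 min/hr = 64800 mcg/hr
Concentration = 1401 mg ÷ 200 mL = 7.005 mg/mL = 7005 mcg/mL
Rate = 64800 mcg/hr ÷ 7005 mcg/mL = 9.250535 mL/hr
Volume infused so far = 9.250535 mL/hr × 12.7 hr = 117.4818 mL
Volume remaining = 200 − 117.4818 = 82.5182 mL
New rate:
Dose = 67.8 mcg/kg/min × 60 kg = 4068 mcg/min
4068 mcg/min × 60 min/hr = 244080 mcg/hr
Rate = 244080 mcg/hr ÷ 7005 mcg/mL = 34.84368 mL/hr
Time remaining = 82.5182 mL ÷ 34.84368 mL/hr = 2.36824 hr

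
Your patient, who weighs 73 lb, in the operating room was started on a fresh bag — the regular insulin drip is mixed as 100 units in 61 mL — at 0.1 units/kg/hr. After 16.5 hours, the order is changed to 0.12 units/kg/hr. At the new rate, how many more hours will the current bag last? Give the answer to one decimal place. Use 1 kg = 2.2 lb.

11.4 hours

Initial rate:
Weight = 73 lb ÷ 2.2 lb/kg = 33.18182 kg
Dose = 0.1 units/kg/hr × 33.18182 kg = 3.318182 units/hr
Concentration = 100 units ÷ 61 mL = 1.639344 units/mL
Rate = 3.318182 units/hr ÷ 1.639344 units/mL = 2.024091 mL/hr
Volume infused so far = 2.024091 mL/hr × 16.5 hr = 33.3975 mL
Volume remaining = 61 − 33.3975 = 27.6025 mL
New rate:
Dose = 0.12 units/kg/hr × 33.18182 kg = 3.981818 units/hr
Rate = 3.981818 units/hr ÷ 1.639344 units/mL = 2.428909 mL/hr
Time remaining = 27.6025 mL ÷ 2.428909 mL/hr = 11.36416 hr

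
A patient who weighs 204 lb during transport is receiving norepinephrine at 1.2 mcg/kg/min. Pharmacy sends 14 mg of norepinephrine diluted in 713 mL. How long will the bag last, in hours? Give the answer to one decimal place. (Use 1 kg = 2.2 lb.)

2.1 hours

Weight = 204 lb ÷ 2.2 lb/kg = 92.72727 kg
Dose = 1.2 mcg/kg/min × 92.72727 kg = 111.2727 mcg/min
111.2727 mcg/min × 60 min/hr = 6676.364 mcg/hr
Concentration = 14 mg ÷ 713 mL = 0.01963534 mg/mL = 19.63534 mcg/mL
Rate = 6676.364 mcg/hr ÷ 19.63534 mcg/mL = 340.0177 mL/hr
Duration = 713 mL ÷ 340.0177 mL/hr = 2.09695 hr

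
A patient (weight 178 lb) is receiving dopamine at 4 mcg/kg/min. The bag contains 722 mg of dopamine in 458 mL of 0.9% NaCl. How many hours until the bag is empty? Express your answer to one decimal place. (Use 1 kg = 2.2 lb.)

37.2 hours

Weight = 178 lb ÷ 2.2 lb/kg = 80.90909 kg
Dose = 4 mcg/kg/min × 80.90909 kg = 323.6364 mcg/min
323.6364 mcg/min × 60 min/hr = 19418.18 mcg/hr
Concentration = 722 mg ÷ 458 mL = 1.576419 mg/mL = 1576.419 mcg/mL
Rate = 19418.18 mcg/hr ÷ 1576.419 mcg/mL = 12.3179 mL/hr
Duration = 458 mL ÷ 12.3179 mL/hr = 37.18165 hr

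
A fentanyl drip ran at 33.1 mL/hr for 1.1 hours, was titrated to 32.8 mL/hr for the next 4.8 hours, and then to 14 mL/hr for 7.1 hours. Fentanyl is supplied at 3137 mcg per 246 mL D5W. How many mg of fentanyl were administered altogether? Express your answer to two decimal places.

Concentration = 3137 mcg ÷ 246 mL = 12.75203 mcg/mL
Stage 1: 33.1 mL/hr × 1.1 hr = 36.41 mL → 36.41 mL × 12.75203 mcg/mL = 464.3015 mcg
Stage 2: 32.8 mL/hr × 4.8 hr = 157.44 mL → 157.44 mL × 12.75203 mcg/mL = 2007.68 mcg
Stage 3: 14 mL/hr × 7.1 hr = 99.4 mL → 99.4 mL × 12.75203 mcg/mL = 1267.552 mcg
Total = 464.3015 + 2007.68 + 1267.552 = 3739.534 mcg = 3.739534 mg

3.74 mg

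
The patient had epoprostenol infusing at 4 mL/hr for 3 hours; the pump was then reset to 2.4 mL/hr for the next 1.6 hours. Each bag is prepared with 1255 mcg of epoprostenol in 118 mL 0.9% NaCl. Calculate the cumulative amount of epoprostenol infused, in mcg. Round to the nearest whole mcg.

Concentration = 1255 mcg ÷ 118 mL = 10.63559 mcg/mL
Stage 1: 4 mL/hr × 3 hr = 12 mL → 12 mL × 10.63559 mcg/mL = 127.6271 mcg
Stage 2: 2.4 mL/hr × 1.6 hr = 3.84 mL → 3.84 mL × 10.63559 mcg/mL = 40.84068 mcg
Total = 127.6271 + 40.84068 = 168.4678 mcg

168 mcg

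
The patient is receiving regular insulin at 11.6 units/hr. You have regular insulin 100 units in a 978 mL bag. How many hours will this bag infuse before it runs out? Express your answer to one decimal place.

8.6 hours

Concentration = 100 units ÷ 978 mL = 0.1022495 units/mL
Rate = 11.6 units/hr ÷ 0.1022495 units/mL = 113.448 mL/hr
Duration = 978 mL ÷ 113.448 mL/hr = 8.62069 hr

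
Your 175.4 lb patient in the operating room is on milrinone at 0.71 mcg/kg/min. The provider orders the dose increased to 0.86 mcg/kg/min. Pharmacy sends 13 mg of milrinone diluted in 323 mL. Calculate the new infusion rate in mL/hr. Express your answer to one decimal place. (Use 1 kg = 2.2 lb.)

102.2 mL/hr

Weight = 175.4 lb ÷ 2.2 lb/kg = 79.72727 kg
Dose = 0.86 mcg/kg/min × 79.72727 kg = 68.56545 mcg/min
68.56545 mcg/min × 60 min/hr = 4113.927 mcg/hr
Concentration = 13 mg ÷ 323 mL = 0.04024768 mg/mL = 40.24768 mcg/mL
Rate = 4113.927 mcg/hr ÷ 40.24768 mcg/mL = 102.2153 mL/hr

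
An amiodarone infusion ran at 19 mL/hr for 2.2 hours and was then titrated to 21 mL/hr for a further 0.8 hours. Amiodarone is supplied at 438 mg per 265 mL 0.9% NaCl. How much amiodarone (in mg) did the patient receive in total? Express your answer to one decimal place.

Concentration = 438 mg ÷ 265 mL = 1.65283 mg/mL
Stage 1: 19 mL/hr × 2.2 hr = 41.8 mL → 41.8 mL × 1.65283 mg/mL = 69.0883 mg
Stage 2: 21 mL/hr × 0.8 hr = 16.8 mL → 16.8 mL × 1.65283 mg/mL = 27.76755 mg
Total = 69.0883 + 27.76755 = 96.85585 mg

96.9 mg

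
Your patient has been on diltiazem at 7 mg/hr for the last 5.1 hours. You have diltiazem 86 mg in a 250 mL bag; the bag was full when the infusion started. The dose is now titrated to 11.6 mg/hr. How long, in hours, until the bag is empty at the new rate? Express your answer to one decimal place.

4.3 hours

Initial rate:
Concentration = 86 mg ÷ 250 mL = 0.344 mg/mL
Rate = 7 mg/hr ÷ 0.344 mg/mL = 20.34884 mL/hr
Volume infused so far = 20.34884 mL/hr × 5.1 hr = 103.7791 mL
Volume remaining = 250 − 103.7791 = 146.2209 mL
New rate:
Rate = 11.6 mg/hr ÷ 0.344 mg/mL = 33.72093 mL/hr
Time remaining = 146.2209 mL ÷ 33.72093 mL/hr = 4.336207 hr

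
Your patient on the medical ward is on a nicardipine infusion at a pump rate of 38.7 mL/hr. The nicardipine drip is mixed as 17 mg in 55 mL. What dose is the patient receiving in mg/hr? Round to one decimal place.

12.0 mg/hr

Concentration = 17 mg ÷ 55 mL = 0.3090909 mg/mL
Drug rate = 38.7 mL/hr × 0.3090909 mg/mL = 11.96182 mg/hr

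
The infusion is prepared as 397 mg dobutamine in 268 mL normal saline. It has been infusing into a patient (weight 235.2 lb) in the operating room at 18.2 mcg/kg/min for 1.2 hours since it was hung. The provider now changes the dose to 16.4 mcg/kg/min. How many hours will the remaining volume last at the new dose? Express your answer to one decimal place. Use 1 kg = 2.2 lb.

2.4 hours

Initial rate:
Weight = 235.2 lb ÷ 2.2 lb/kg = 106.9091 kg
Dose = 18.2 mcg/kg/min × 106.9091 kg = 1945.745 mcg/min
1945.745 mcg/min × 60 min/hr = 116744.7 mcg/hr
Concentration = 397 mg ÷ 268 mL = 1.481343 mg/mL = 1481.343 mcg/mL
Rate = 116744.7 mcg/hr ÷ 1481.343 mcg/mL = 78.81004 mL/hr
Volume infused so far = 78.81004 mL/hr × 1.2 hr = 94.57205 mL
Volume remaining = 268 − 94.57205 = 173.4279 mL
New rate:
Dose = 16.4 mcg/kg/min × 106.9091 kg = 1753.309 mcg/min
1753.309 mcg/min × 60 min/hr = 105198.5 mcg/hr
Rate = 105198.5 mcg/hr ÷ 1481.343 mcg/mL = 71.01564 mL/hr
Time remaining = 173.4279 mL ÷ 71.01564 mL/hr = 2.442109 hr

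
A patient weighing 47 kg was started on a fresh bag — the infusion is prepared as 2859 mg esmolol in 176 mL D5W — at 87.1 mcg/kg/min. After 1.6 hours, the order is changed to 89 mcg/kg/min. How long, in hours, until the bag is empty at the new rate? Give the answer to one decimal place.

9.8 hours

Initial rate:
Dose = 87.1 mcg/kg/min × 47 kg = 4093.7 mcg/min
4093.7 mcg/min × 60 min/hr = 245622 mcg/hr
Concentration = 2859 mg ÷ 176 mL = 16.24432 mg/mL = 16244.32 mcg/mL
Rate = 245622 mcg/hr ÷ 16244.32 mcg/mL = 15.12049 mL/hr
Volume infused so far = 15.12049 mL/hr × 1.6 hr = 24.19278 mL
Volume remaining = 176 − 24.19278 = 151.8072 mL
New rate:
Dose = 89 mcg/kg/min × 47 kg = 4183 mcg/min
4183 mcg/min × 60 min/hr = 250980 mcg/hr
Rate = 250980 mcg/hr ÷ 16244.32 mcg/mL = 15.45033 mL/hr
Time remaining = 151.8072 mL ÷ 15.45033 mL/hr = 9.825503 hr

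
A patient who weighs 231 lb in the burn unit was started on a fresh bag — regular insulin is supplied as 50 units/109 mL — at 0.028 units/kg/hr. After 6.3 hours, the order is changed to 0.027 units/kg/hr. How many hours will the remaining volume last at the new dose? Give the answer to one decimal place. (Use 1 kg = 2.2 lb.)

11.1 hours

Initial rate:
Weight = 231 lb ÷ 2.2 lb/kg = 105 kg
Dose = 0.028 units/kg/hr × 105 kg = 2.94 units/hr
Concentration = 50 units ÷ 109 mL = 0.4587156 units/mL
Rate = 2.94 units/hr ÷ 0.4587156 units/mL = 6.4092 mL/hr
Volume infused so far = 6.4092 mL/hr × 6.3 hr = 40.37796 mL
Volume remaining = 109 − 40.37796 = 68.62204 mL
New rate:
Dose = 0.027 units/kg/hr × 105 kg = 2.835 units/hr
Rate = 2.835 units/hr ÷ 0.4587156 units/mL = 6.1803 mL/hr
Time remaining = 68.62204 mL ÷ 6.1803 mL/hr = 11.10335 hr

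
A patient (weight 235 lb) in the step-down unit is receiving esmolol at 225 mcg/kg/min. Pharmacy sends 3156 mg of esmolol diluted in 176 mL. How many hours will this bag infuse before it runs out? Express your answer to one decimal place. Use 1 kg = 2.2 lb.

Weight = 235 lb ÷ 2.2 lb/kg = 106.8182 kg
Dose = 225 mcg/kg/min × 106.8182 kg = 24034.09 mcg/min
24034.09 mcg/min × 60 min/hr = 1442045 mcg/hr
Concentration = 3156 mg ÷ 176 mL = 17.93182 mg/mL = 17931.82 mcg/mL
Rate = 1442045 mcg/hr ÷ 17931.82 mcg/mL = 80.41825 mL/hr
Duration = 176 mL ÷ 80.41825 mL/hr = 2.188558 hr

2.2 hours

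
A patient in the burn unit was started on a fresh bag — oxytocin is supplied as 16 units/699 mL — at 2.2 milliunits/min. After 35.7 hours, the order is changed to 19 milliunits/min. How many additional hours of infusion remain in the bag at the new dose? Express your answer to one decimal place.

9.9 hours

Initial rate:
2.2 milliunits/min × 60 min/hr = 132 milliunits/hr
Concentration = 16 units ÷ 699 mL = 0.02288984 units/mL = 22.88984 milliunits/mL
Rate = 132 milliunits/hr ÷ 22.88984 milliunits/mL = 5.76675 mL/hr
Volume infused so far = 5.76675 mL/hr × 35.7 hr = 205.873 mL
Volume remaining = 699 − 205.873 = 493.127 mL
New rate:
19 milliunits/min × 60 min/hr = 1140 milliunits/hr
Rate = 1140 milliunits/hr ÷ 22.88984 milliunits/mL = 49.80375 mL/hr
Time remaining = 493.127 mL ÷ 49.80375 mL/hr = 9.901404 hr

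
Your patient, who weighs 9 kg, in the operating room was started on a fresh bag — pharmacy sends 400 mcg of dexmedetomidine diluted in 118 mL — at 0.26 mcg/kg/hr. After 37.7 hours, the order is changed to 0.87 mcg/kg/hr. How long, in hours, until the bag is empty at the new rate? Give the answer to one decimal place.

39.8 hours

Initial rate:
Dose = 0.26 mcg/kg/hr × 9 kg = 2.34 mcg/hr
Concentration = 400 mcg ÷ 118 mL = 3.389831 mcg/mL
Rate = 2.34 mcg/hr ÷ 3.389831 mcg/mL = 0.6903 mL/hr
Volume infused so far = 0.6903 mL/hr × 37.7 hr = 26.02431 mL
Volume remaining = 118 − 26.02431 = 91.97569 mL
New rate:
Dose = 0.87 mcg/kg/hr × 9 kg = 7.83 mcg/hr
Rate = 7.83 mcg/hr ÷ 3.389831 mcg/mL = 2.30985 mL/hr
Time remaining = 91.97569 mL ÷ 2.30985 mL/hr = 39.8189 hr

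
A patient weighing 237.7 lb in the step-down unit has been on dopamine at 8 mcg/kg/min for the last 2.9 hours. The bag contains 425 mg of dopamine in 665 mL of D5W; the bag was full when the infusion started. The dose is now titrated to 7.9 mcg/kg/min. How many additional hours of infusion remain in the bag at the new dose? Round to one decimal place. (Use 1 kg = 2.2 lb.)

5.4 hours

Initial rate:
Weight = 237.7 lb ÷ 2.2 lb/kg = 108.0455 kg
Dose = 8 mcg/kg/min × 108.0455 kg = 864.3636 mcg/min
864.3636 mcg/min × 60 min/hr = 51861.82 mcg/hr
Concentration = 425 mg ÷ 665 mL = 0.6390977 mg/mL = 639.0977 mcg/mL
Rate = 51861.82 mcg/hr ÷ 639.0977 mcg/mL = 81.14849 mL/hr
Volume infused so far = 81.14849 mL/hr × 2.9 hr = 235.3306 mL
Volume remaining = 665 − 235.3306 = 429.6694 mL
New rate:
Dose = 7.9 mcg/kg/min × 108.0455 kg = 853.5591 mcg/min
853.5591 mcg/min × 60 min/hr = 51213.55 mcg/hr
Rate = 51213.55 mcg/hr ÷ 639.0977 mcg/mL = 80.13414 mL/hr
Time remaining = 429.6694 mL ÷ 80.13414 mL/hr = 5.361877 hr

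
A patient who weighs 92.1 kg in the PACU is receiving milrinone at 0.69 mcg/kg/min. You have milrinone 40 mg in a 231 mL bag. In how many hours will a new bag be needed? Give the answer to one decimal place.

Dose = 0.69 mcg/kg/min × 92.1 kg = 63.549 mcg/min
63.549 mcg/min × 60 min/hr = 3812.94 mcg/hr
Concentration = 40 mg ÷ 231 mL = 0.1731602 mg/mL = 173.1602 mcg/mL
Rate = 3812.94 mcg/hr ÷ 173.1602 mcg/mL = 22.01973 mL/hr
Duration = 231 mL ÷ 22.01973 mL/hr = 10.49059 hr

10.5 hours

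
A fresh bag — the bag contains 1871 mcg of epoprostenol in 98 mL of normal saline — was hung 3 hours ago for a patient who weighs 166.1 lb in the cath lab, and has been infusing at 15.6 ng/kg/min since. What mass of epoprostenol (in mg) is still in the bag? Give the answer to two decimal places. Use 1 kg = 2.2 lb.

1.66 mg

Weight = 166.1 lb ÷ 2.2 lb/kg = 75.5 kg
Dose = 15.6 ng/kg/min × 75.5 kg = 1177.8 ng/min
1177.8 ng/min × 60 min/hr = 70668 ng/hr
Concentration = 1871 mcg ÷ 98 mL = 19.09184 mcg/mL = 19091.84 ng/mL
Rate = 70668 ng/hr ÷ 19091.84 ng/mL = 3.701477 mL/hr
Volume infused = 3.701477 mL/hr × 3 hr = 11.10443 mL
Volume remaining = 98 − 11.10443 = 86.89557 mL
Drug remaining = 86.89557 mL × 19091.84 ng/mL = 1658996 ng = 1.658996 mg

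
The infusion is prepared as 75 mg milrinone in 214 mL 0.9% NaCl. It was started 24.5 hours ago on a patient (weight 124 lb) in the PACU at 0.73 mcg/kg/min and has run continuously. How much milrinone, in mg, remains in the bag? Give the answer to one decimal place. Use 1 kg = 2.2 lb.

Weight = 124 lb ÷ 2.2 lb/kg = 56.36364 kg
Dose = 0.73 mcg/kg/min × 56.36364 kg = 41.14545 mcg/min
41.14545 mcg/min × 60 min/hr = 2468.727 mcg/hr
Concentration = 75 mg ÷ 214 mL = 0.3504673 mg/mL = 350.4673 mcg/mL
Rate = 2468.727 mcg/hr ÷ 350.4673 mcg/mL = 7.044102 mL/hr
Volume infused = 7.044102 mL/hr × 24.5 hr = 172.5805 mL
Volume remaining = 214 − 172.5805 = 41.41951 mL
Drug remaining = 41.41951 mL × 350.4673 mcg/mL = 14516.18 mcg = 14.51618 mg

14.5 mg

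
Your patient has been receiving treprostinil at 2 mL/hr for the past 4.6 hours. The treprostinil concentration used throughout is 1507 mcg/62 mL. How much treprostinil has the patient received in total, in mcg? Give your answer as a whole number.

Concentration = 1507 mcg ÷ 62 mL = 24.30645 mcg/mL = 24306.45 ng/mL
Drug rate = 2 mL/hr × 24306.45 ng/mL = 48612.9 ng/hr
Total = 48612.9 ng/hr × 4.6 hr = 223619.4 ng = 223.6194 mcg

224 mcg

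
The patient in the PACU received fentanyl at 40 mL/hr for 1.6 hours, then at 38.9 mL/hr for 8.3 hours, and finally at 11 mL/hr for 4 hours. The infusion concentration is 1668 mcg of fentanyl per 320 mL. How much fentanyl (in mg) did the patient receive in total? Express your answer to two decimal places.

2.25 mg

Concentration = 1668 mcg ÷ 320 mL = 5.2125 mcg/mL
Stage 1: 40 mL/hr × 1.6 hr = 64 mL → 64 mL × 5.2125 mcg/mL = 333.6 mcg
Stage 2: 38.9 mL/hr × 8.3 hr = 322.87 mL → 322.87 mL × 5.2125 mcg/mL = 1682.96 mcg
Stage 3: 11 mL/hr × 4 hr = 44 mL → 44 mL × 5.2125 mcg/mL = 229.35 mcg
Total = 333.6 + 1682.96 + 229.35 = 2245.91 mcg = 2.24591 mg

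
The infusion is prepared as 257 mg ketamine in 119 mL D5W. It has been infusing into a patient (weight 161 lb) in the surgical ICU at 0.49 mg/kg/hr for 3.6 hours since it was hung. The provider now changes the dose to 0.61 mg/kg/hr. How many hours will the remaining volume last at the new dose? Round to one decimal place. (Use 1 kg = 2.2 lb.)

Initial rate:
Weight = 161 lb ÷ 2.2 lb/kg = 73.18182 kg
Dose = 0.49 mg/kg/hr × 73.18182 kg = 35.85909 mg/hr
Concentration = 257 mg ÷ 119 mL = 2.159664 mg/mL
Rate = 35.85909 mg/hr ÷ 2.159664 mg/mL = 16.60401 mL/hr
Volume infused so far = 16.60401 mL/hr × 3.6 hr = 59.77445 mL
Volume remaining = 119 − 59.77445 = 59.22555 mL
New rate:
Dose = 0.61 mg/kg/hr × 73.18182 kg = 44.64091 mg/hr
Rate = 44.64091 mg/hr ÷ 2.159664 mg/mL = 20.6703 mL/hr
Time remaining = 59.22555 mL ÷ 20.6703 mL/hr = 2.865248 hr

2.9 hours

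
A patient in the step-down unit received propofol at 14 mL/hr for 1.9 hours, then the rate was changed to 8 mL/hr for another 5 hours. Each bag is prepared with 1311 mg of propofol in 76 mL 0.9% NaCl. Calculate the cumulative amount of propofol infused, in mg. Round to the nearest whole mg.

1149 mg

Concentration = 1311 mg ÷ 76 mL = 17.25 mg/mL
Stage 1: 14 mL/hr × 1.9 hr = 26.6 mL → 26.6 mL × 17.25 mg/mL = 458.85 mg
Stage 2: 8 mL/hr × 5 hr = 40 mL → 40 mL × 17.25 mg/mL = 690 mg
Total = 458.85 + 690 = 1148.85 mg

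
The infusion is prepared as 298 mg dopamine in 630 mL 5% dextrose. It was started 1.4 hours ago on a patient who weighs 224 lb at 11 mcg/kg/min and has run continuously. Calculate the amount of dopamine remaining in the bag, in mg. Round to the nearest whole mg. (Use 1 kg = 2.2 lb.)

204 mg

Weight = 224 lb ÷ 2.2 lb/kg = 101.8182 kg
Dose = 11 mcg/kg/min × 101.8182 kg = 1120 mcg/min
1120 mcg/min × 60 min/hr = 67200 mcg/hr
Concentration = 298 mg ÷ 630 mL = 0.4730159 mg/mL = 473.0159 mcg/mL
Rate = 67200 mcg/hr ÷ 473.0159 mcg/mL = 142.0671 mL/hr
Volume infused = 142.0671 mL/hr × 1.4 hr = 198.894 mL
Volume remaining = 630 − 198.894 = 431.106 mL
Drug remaining = 431.106 mL × 473.0159 mcg/mL = 203920 mcg = 203.92 mg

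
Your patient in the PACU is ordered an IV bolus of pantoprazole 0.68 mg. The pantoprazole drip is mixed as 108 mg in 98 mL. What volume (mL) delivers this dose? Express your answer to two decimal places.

Concentration = 108 mg ÷ 98 mL = 1.102041 mg/mL
Volume = 0.68 mg ÷ 1.102041 mg/mL = 0.617037 mL

0.62 mL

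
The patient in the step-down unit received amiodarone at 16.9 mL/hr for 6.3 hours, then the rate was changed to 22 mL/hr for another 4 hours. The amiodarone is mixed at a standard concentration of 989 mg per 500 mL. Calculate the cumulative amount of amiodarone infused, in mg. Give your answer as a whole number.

Concentration = 989 mg ÷ 500 mL = 1.978 mg/mL
Stage 1: 16.9 mL/hr × 6.3 hr = 106.47 mL → 106.47 mL × 1.978 mg/mL = 210.5977 mg
Stage 2: 22 mL/hr × 4 hr = 88 mL → 88 mL × 1.978 mg/mL = 174.064 mg
Total = 210.5977 + 174.064 = 384.6617 mg

385 mg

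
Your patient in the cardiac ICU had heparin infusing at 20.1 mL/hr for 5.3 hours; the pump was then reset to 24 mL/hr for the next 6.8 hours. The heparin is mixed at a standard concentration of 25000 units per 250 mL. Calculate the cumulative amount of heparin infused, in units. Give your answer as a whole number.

Concentration = 25000 units ÷ 250 mL = 100 units/mL
Stage 1: 20.1 mL/hr × 5.3 hr = 106.53 mL → 106.53 mL × 100 units/mL = 10653 units
Stage 2: 24 mL/hr × 6.8 hr = 163.2 mL → 163.2 mL × 100 units/mL = 16320 units
Total = 10653 + 16320 = 26973 units

26973 units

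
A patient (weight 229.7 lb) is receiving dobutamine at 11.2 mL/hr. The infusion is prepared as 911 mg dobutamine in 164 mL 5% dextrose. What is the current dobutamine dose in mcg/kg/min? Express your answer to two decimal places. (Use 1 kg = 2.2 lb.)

Weight = 229.7 lb ÷ 2.2 lb/kg = 104.4091 kg
Concentration = 911 mg ÷ 164 mL = 5.554878 mg/mL = 5554.878 mcg/mL
Drug rate = 11.2 mL/hr × 5554.878 mcg/mL = 62214.63 mcg/hr
62214.63 mcg/hr ÷ 60 min/hr = 1036.911 mcg/min
1036.911 mcg/min ÷ 104.4091 kg = 9.931229 mcg/kg/min

9.93 mcg/kg/min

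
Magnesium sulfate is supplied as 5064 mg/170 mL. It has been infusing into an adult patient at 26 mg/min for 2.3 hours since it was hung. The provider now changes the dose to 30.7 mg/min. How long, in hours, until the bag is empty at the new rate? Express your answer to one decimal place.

0.8 hours

Initial rate:
26 mg/min × 60 min/hr = 1560 mg/hr
Concentration = 5064 mg ÷ 170 mL = 29.78824 mg/mL
Rate = 1560 mg/hr ÷ 29.78824 mg/mL = 52.36967 mL/hr
Volume infused so far = 52.36967 mL/hr × 2.3 hr = 120.4502 mL
Volume remaining = 170 − 120.4502 = 49.54976 mL
New rate:
30.7 mg/min × 60 min/hr = 1842 mg/hr
Rate = 1842 mg/hr ÷ 29.78824 mg/mL = 61.83649 mL/hr
Time remaining = 49.54976 mL ÷ 61.83649 mL/hr = 0.8013029 hr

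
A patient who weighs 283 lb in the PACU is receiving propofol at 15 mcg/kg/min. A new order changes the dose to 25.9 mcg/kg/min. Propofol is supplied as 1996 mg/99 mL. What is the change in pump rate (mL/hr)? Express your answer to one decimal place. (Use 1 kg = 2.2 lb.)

At the current dose:
Weight = 283 lb ÷ 2.2 lb/kg = 128.6364 kg
Dose = 15 mcg/kg/min × 128.6364 kg = 1929.545 mcg/min
1929.545 mcg/min × 60 min/hr = 115772.7 mcg/hr
Concentration = 1996 mg ÷ 99 mL = 20.16162 mg/mL = 20161.62 mcg/mL
Rate = 115772.7 mcg/hr ÷ 20161.62 mcg/mL = 5.742234 mL/hr
At the new dose:
Dose = 25.9 mcg/kg/min × 128.6364 kg = 3331.682 mcg/min
3331.682 mcg/min × 60 min/hr = 199900.9 mcg/hr
Rate = 199900.9 mcg/hr ÷ 20161.62 mcg/mL = 9.914925 mL/hr
Change = 9.914925 − 5.742234 = 4.17269 mL/hr → 4.17269 mL/hr increase

4.2 mL/hr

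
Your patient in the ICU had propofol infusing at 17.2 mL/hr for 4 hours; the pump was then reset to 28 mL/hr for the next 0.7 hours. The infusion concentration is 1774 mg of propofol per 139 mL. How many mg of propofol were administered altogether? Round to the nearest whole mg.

Concentration = 1774 mg ÷ 139 mL = 12.76259 mg/mL
Stage 1: 17.2 mL/hr × 4 hr = 68.8 mL → 68.8 mL × 12.76259 mg/mL = 878.0662 mg
Stage 2: 28 mL/hr × 0.7 hr = 19.6 mL → 19.6 mL × 12.76259 mg/mL = 250.1468 mg
Total = 878.0662 + 250.1468 = 1128.213 mg

1128 mg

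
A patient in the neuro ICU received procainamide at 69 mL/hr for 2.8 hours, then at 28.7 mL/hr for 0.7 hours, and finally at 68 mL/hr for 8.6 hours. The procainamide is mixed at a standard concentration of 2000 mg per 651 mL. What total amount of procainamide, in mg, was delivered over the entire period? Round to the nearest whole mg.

Concentration = 2000 mg ÷ 651 mL = 3.072197 mg/mL
Stage 1: 69 mL/hr × 2.8 hr = 193.2 mL → 193.2 mL × 3.072197 mg/mL = 593.5484 mg
Stage 2: 28.7 mL/hr × 0.7 hr = 20.09 mL → 20.09 mL × 3.072197 mg/mL = 61.72043 mg
Stage 3: 68 mL/hr × 8.6 hr = 584.8 mL → 584.8 mL × 3.072197 mg/mL = 1796.621 mg
Total = 593.5484 + 61.72043 + 1796.621 = 2451.889 mg

2452 mg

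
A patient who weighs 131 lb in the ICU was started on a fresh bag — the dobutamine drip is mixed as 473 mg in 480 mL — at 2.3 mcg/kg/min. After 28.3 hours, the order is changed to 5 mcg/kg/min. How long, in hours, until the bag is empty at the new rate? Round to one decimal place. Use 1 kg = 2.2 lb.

Initial rate:
Weight = 131 lb ÷ 2.2 lb/kg = 59.54545 kg
Dose = 2.3 mcg/kg/min × 59.54545 kg = 136.9545 mcg/min
136.9545 mcg/min × 60 min/hr = 8217.273 mcg/hr
Concentration = 473 mg ÷ 480 mL = 0.9854167 mg/mL = 985.4167 mcg/mL
Rate = 8217.273 mcg/hr ÷ 985.4167 mcg/mL = 8.338881 mL/hr
Volume infused so far = 8.338881 mL/hr × 28.3 hr = 235.9903 mL
Volume remaining = 480 − 235.9903 = 244.0097 mL
New rate:
Dose = 5 mcg/kg/min × 59.54545 kg = 297.7273 mcg/min
297.7273 mcg/min × 60 min/hr = 17863.64 mcg/hr
Rate = 17863.64 mcg/hr ÷ 985.4167 mcg/mL = 18.128 mL/hr
Time remaining = 244.0097 mL ÷ 18.128 mL/hr = 13.46037 hr

13.5 hours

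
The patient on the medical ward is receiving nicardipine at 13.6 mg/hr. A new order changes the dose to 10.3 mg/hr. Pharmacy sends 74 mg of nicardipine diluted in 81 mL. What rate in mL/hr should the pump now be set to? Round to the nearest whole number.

11 mL/hr

Concentration = 74 mg ÷ 81 mL = 0.9135802 mg/mL
Rate = 10.3 mg/hr ÷ 0.9135802 mg/mL = 11.27432 mL/hr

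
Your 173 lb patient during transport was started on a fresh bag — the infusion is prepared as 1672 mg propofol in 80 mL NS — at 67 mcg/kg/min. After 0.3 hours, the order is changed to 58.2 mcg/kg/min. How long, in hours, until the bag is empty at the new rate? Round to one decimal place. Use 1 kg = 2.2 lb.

Initial rate:
Weight = 173 lb ÷ 2.2 lb/kg = 78.63636 kg
Dose = 67 mcg/kg/min × 78.63636 kg = 5268.636 mcg/min
5268.636 mcg/min × 60 min/hr = 316118.2 mcg/hr
Concentration = 1672 mg ÷ 80 mL = 20.9 mg/mL = 20900 mcg/mL
Rate = 316118.2 mcg/hr ÷ 20900 mcg/mL = 15.12527 mL/hr
Volume infused so far = 15.12527 mL/hr × 0.3 hr = 4.537582 mL
Volume remaining = 80 − 4.537582 = 75.46242 mL
New rate:
Dose = 58.2 mcg/kg/min × 78.63636 kg = 4576.636 mcg/min
4576.636 mcg/min × 60 min/hr = 274598.2 mcg/hr
Rate = 274598.2 mcg/hr ÷ 20900 mcg/mL = 13.13867 mL/hr
Time remaining = 75.46242 mL ÷ 13.13867 mL/hr = 5.743536 hr

5.7 hours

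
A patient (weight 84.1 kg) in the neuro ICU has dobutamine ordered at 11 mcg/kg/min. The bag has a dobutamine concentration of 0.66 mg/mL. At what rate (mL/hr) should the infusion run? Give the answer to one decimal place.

84.1 mL/hr

Dose = 11 mcg/kg/min × 84.1 kg = 925.1 mcg/min
925.1 mcg/min × 60 min/hr = 55506 mcg/hr
Concentration = 0.66 mg/mL = 660 mcg/mL
Rate = 55506 mcg/hr ÷ 660 mcg/mL = 84.1 mL/hr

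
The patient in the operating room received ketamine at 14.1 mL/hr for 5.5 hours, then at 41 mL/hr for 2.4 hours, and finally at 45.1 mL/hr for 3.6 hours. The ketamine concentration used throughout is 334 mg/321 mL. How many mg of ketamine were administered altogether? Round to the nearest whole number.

352 mg

Concentration = 334 mg ÷ 321 mL = 1.040498 mg/mL
Stage 1: 14.1 mL/hr × 5.5 hr = 77.55 mL → 77.55 mL × 1.040498 mg/mL = 80.69065 mg
Stage 2: 41 mL/hr × 2.4 hr = 98.4 mL → 98.4 mL × 1.040498 mg/mL = 102.385 mg
Stage 3: 45.1 mL/hr × 3.6 hr = 162.36 mL → 162.36 mL × 1.040498 mg/mL = 168.9353 mg
Total = 80.69065 + 102.385 + 168.9353 = 352.011 mg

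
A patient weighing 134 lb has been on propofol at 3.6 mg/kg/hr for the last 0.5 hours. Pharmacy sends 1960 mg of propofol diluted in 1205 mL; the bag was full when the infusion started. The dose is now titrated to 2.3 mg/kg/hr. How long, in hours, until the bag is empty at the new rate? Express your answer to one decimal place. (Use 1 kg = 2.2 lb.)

Initial rate:
Weight = 134 lb ÷ 2.2 lb/kg = 60.90909 kg
Dose = 3.6 mg/kg/hr × 60.90909 kg = 219.2727 mg/hr
Concentration = 1960 mg ÷ 1205 mL = 1.626556 mg/mL
Rate = 219.2727 mg/hr ÷ 1.626556 mg/mL = 134.808 mL/hr
Volume infused so far = 134.808 mL/hr × 0.5 hr = 67.40399 mL
Volume remaining = 1205 − 67.40399 = 1137.596 mL
New rate:
Dose = 2.3 mg/kg/hr × 60.90909 kg = 140.0909 mg/hr
Rate = 140.0909 mg/hr ÷ 1.626556 mg/mL = 86.12732 mL/hr
Time remaining = 1137.596 mL ÷ 86.12732 mL/hr = 13.20831 hr

13.2 hours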